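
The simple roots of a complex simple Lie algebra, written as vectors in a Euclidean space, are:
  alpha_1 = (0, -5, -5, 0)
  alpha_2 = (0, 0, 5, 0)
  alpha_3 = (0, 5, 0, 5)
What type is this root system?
Compute the Cartan integers a_ij = 2(alpha_i, alpha_j)/(alpha_j, alpha_j); the resulting 3x3 Cartan matrix is
[[2, -2, -1], [-1, 2, 0], [-1, 0, 2]].
The roots have two lengths (squared-length ratio 2:1); the short ones are alpha_{2}. The associated Dynkin diagram is a chain of 3 nodes with a double edge at one end; the terminal node there is the unique short simple root (B_3), so the type is B_3 (the algebra so(7)).

B_3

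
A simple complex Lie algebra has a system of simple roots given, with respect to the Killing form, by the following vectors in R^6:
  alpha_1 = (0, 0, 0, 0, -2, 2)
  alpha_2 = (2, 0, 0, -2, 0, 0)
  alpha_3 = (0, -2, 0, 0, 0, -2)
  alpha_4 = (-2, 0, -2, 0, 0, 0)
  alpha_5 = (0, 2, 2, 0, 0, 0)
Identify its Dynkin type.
A_5 (sl(6))

Compute the Cartan integers a_ij = 2(alpha_i, alpha_j)/(alpha_j, alpha_j); the resulting 5x5 Cartan matrix is
[[2, 0, -1, 0, 0], [0, 2, 0, -1, 0], [-1, 0, 2, 0, -1], [0, -1, 0, 2, -1], [0, 0, -1, -1, 2]].
All simple roots have the same length, so the diagram is simply laced. The associated Dynkin diagram is a chain of 5 nodes with single edges (A_5), so the type is A_5 (the algebra sl(6)).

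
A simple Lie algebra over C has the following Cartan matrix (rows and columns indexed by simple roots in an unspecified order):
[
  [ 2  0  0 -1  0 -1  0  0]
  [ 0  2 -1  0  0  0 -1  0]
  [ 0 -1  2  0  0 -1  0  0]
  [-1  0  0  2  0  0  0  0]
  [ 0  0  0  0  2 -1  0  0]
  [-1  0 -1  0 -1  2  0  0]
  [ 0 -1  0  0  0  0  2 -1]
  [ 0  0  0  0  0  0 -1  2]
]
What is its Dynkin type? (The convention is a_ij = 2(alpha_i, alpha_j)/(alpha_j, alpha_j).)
The matrix has rank 8 with 2's on the diagonal. Reading the off-diagonal entries as Dynkin edges (a single edge where a_ij = a_ji = -1; a double or triple edge where a_ij * a_ji = 2 or 3), the diagram is a chain of 7 nodes with one extra node attached to the third node from one end (E_8). One simple-root ordering that puts it in standard form is (alpha_4, alpha_5, alpha_1, alpha_6, alpha_3, alpha_2, alpha_7, alpha_8). So the algebra is type E_8.

type E_8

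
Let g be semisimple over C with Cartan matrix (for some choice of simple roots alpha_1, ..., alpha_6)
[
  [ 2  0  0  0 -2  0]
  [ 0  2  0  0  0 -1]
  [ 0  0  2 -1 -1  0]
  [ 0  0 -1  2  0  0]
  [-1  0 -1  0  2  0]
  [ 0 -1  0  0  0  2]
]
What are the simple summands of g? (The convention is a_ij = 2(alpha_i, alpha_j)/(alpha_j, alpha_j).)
A_2 + C_4

The diagram associated to this matrix has two connected components: the simple roots {alpha_2, alpha_6} form a chain of 2 nodes with single edges (A_2), and {alpha_1, alpha_3, alpha_4, alpha_5} form a chain of 4 nodes with a double edge at one end; the terminal node there is the unique long simple root (C_4). A semisimple Lie algebra decomposes uniquely as the direct sum of simple ideals, one per connected component of its Dynkin diagram, so g ≅ A_2 ⊕ C_4 (dimension 8 + 36 = 44).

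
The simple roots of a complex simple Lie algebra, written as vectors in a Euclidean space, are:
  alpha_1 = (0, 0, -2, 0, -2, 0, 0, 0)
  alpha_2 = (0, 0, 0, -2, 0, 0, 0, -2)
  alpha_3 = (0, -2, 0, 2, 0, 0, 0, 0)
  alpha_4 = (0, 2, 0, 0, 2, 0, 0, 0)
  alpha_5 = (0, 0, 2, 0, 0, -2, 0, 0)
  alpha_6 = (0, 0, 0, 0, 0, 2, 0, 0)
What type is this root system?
Compute the Cartan integers a_ij = 2(alpha_i, alpha_j)/(alpha_j, alpha_j); the resulting 6x6 Cartan matrix is
[[2, 0, 0, -1, -1, 0], [0, 2, -1, 0, 0, 0], [0, -1, 2, -1, 0, 0], [-1, 0, -1, 2, 0, 0], [-1, 0, 0, 0, 2, -2], [0, 0, 0, 0, -1, 2]].
The roots have two lengths (squared-length ratio 2:1); the short ones are alpha_{6}. The associated Dynkin diagram is a chain of 6 nodes with a double edge at one end; the terminal node there is the unique short simple root (B_6), so the type is B_6 (the algebra so(13)).

B_6 (so(13))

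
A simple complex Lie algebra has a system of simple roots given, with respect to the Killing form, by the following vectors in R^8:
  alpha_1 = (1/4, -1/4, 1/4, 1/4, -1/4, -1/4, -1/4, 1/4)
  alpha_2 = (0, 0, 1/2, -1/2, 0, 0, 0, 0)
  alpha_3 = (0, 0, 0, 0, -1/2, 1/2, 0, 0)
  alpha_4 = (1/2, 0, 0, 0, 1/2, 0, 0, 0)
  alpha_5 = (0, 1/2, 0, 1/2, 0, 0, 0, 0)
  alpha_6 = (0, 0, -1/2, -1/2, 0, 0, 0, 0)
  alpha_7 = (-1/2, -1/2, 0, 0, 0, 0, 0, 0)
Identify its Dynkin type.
Compute the Cartan integers a_ij = 2(alpha_i, alpha_j)/(alpha_j, alpha_j); the resulting 7x7 Cartan matrix is
[[2, 0, 0, 0, 0, -1, 0], [0, 2, 0, 0, -1, 0, 0], [0, 0, 2, -1, 0, 0, 0], [0, 0, -1, 2, 0, 0, -1], [0, -1, 0, 0, 2, -1, -1], [-1, 0, 0, 0, -1, 2, 0], [0, 0, 0, -1, -1, 0, 2]].
All simple roots have the same length, so the diagram is simply laced. The associated Dynkin diagram is a chain of 6 nodes with one extra node attached to the third node from one end (E_7), so the type is E_7.

E7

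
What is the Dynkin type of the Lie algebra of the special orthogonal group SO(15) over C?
B_7

This is so(15) with 15 odd, which has dimension 15(15-1)/2 = 105 and rank (15-1)/2 = 7. In the classification of classical Lie algebras, the orthogonal algebra so(2n+1) in an odd number of variables has type B_n; here n = 7, so the Dynkin diagram is a chain of 7 nodes with a double edge at one end; the terminal node there is the unique short simple root (B_7). Hence the type is B_7.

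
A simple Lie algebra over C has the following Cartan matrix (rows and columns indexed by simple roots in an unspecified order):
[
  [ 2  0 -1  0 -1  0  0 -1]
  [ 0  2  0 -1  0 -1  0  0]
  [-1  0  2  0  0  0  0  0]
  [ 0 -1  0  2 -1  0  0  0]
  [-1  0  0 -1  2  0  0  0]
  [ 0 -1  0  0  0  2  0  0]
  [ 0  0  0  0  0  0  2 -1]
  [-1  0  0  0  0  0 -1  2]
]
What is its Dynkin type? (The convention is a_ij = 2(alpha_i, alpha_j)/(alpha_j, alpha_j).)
E8

The matrix has rank 8 with 2's on the diagonal. Reading the off-diagonal entries as Dynkin edges (a single edge where a_ij = a_ji = -1; a double or triple edge where a_ij * a_ji = 2 or 3), the diagram is a chain of 7 nodes with one extra node attached to the third node from one end (E_8). One simple-root ordering that puts it in standard form is (alpha_7, alpha_3, alpha_8, alpha_1, alpha_5, alpha_4, alpha_2, alpha_6). So the algebra is type E_8.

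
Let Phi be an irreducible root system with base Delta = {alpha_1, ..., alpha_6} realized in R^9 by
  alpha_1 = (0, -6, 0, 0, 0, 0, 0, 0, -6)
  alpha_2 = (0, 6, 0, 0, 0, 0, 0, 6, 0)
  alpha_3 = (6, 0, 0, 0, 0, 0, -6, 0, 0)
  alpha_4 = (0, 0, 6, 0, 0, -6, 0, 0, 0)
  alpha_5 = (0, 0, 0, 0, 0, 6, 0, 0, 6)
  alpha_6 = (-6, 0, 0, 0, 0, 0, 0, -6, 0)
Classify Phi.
Compute the Cartan integers a_ij = 2(alpha_i, alpha_j)/(alpha_j, alpha_j); the resulting 6x6 Cartan matrix is
[[2, -1, 0, 0, -1, 0], [-1, 2, 0, 0, 0, -1], [0, 0, 2, 0, 0, -1], [0, 0, 0, 2, -1, 0], [-1, 0, 0, -1, 2, 0], [0, -1, -1, 0, 0, 2]].
All simple roots have the same length, so the diagram is simply laced. The associated Dynkin diagram is a chain of 6 nodes with single edges (A_6), so the type is A_6 (the algebra sl(7)).

type A_6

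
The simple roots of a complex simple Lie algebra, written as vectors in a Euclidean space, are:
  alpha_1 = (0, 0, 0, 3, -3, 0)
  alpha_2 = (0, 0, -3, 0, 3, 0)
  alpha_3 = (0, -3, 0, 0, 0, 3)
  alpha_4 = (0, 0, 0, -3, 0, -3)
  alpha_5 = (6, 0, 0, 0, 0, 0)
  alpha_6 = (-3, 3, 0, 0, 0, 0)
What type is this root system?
C_6 (sp(12))

Compute the Cartan integers a_ij = 2(alpha_i, alpha_j)/(alpha_j, alpha_j); the resulting 6x6 Cartan matrix is
[[2, -1, 0, -1, 0, 0], [-1, 2, 0, 0, 0, 0], [0, 0, 2, -1, 0, -1], [-1, 0, -1, 2, 0, 0], [0, 0, 0, 0, 2, -2], [0, 0, -1, 0, -1, 2]].
The roots have two lengths (squared-length ratio 2:1); the short ones are alpha_{1,2,3,4,6}. The associated Dynkin diagram is a chain of 6 nodes with a double edge at one end; the terminal node there is the unique long simple root (C_6), so the type is C_6 (the algebra sp(12)).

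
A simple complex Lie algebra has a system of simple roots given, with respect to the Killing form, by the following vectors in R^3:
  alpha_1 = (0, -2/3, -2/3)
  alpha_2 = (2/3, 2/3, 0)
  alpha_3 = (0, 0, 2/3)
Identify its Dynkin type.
B3

Compute the Cartan integers a_ij = 2(alpha_i, alpha_j)/(alpha_j, alpha_j); the resulting 3x3 Cartan matrix is
[[2, -1, -2], [-1, 2, 0], [-1, 0, 2]].
The roots have two lengths (squared-length ratio 2:1); the short ones are alpha_{3}. The associated Dynkin diagram is a chain of 3 nodes with a double edge at one end; the terminal node there is the unique short simple root (B_3), so the type is B_3 (the algebra so(7)).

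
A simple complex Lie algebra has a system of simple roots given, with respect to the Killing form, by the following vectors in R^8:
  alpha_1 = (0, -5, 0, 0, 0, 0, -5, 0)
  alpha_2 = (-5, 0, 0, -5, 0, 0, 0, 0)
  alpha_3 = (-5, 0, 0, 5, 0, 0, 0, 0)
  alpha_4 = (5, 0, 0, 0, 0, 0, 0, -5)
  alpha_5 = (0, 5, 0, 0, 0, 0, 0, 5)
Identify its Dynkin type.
Compute the Cartan integers a_ij = 2(alpha_i, alpha_j)/(alpha_j, alpha_j); the resulting 5x5 Cartan matrix is
[[2, 0, 0, 0, -1], [0, 2, 0, -1, 0], [0, 0, 2, -1, 0], [0, -1, -1, 2, -1], [-1, 0, 0, -1, 2]].
All simple roots have the same length, so the diagram is simply laced. The associated Dynkin diagram is a chain of 3 nodes with a fork of two nodes at one end (D_5), so the type is D_5 (the algebra so(10)).

D_5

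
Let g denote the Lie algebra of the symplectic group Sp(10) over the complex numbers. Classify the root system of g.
This is sp(10), which has dimension 10(10+1)/2 = 55 and rank 10/2 = 5. In the classification of classical Lie algebras, the symplectic algebra sp(2n) has type C_n; here n = 5, so the Dynkin diagram is a chain of 5 nodes with a double edge at one end; the terminal node there is the unique long simple root (C_5). Hence the type is C_5.

C_5 (sp(10))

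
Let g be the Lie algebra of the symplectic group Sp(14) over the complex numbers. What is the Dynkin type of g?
C_7 (sp(14))

This is sp(14), which has dimension 14(14+1)/2 = 105 and rank 14/2 = 7. In the classification of classical Lie algebras, the symplectic algebra sp(2n) has type C_n; here n = 7, so the Dynkin diagram is a chain of 7 nodes with a double edge at one end; the terminal node there is the unique long simple root (C_7). Hence the type is C_7.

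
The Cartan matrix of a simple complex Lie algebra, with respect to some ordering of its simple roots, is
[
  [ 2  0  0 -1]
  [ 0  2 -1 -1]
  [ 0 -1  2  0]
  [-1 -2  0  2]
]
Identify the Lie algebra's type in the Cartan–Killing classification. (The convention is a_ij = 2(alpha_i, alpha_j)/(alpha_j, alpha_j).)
F_4

The matrix has rank 4 with 2's on the diagonal. Reading the off-diagonal entries as Dynkin edges (a single edge where a_ij = a_ji = -1; a double or triple edge where a_ij * a_ji = 2 or 3), the diagram is a chain of 4 nodes with a double edge between the middle two (F_4). One simple-root ordering that puts it in standard form is (alpha_1, alpha_4, alpha_2, alpha_3). So the algebra is type F_4.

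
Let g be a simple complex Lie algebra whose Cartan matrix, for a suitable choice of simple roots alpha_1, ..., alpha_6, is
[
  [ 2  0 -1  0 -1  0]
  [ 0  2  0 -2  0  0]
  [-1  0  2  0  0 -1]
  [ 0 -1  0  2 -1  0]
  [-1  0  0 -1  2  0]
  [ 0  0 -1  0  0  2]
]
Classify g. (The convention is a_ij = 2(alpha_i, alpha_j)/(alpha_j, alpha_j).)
The matrix has rank 6 with 2's on the diagonal. Reading the off-diagonal entries as Dynkin edges (a single edge where a_ij = a_ji = -1; a double or triple edge where a_ij * a_ji = 2 or 3), the diagram is a chain of 6 nodes with a double edge at one end; the terminal node there is the unique long simple root (C_6). One simple-root ordering that puts it in standard form is (alpha_6, alpha_3, alpha_1, alpha_5, alpha_4, alpha_2). So the algebra is type C_6, i.e. sp(12).

C6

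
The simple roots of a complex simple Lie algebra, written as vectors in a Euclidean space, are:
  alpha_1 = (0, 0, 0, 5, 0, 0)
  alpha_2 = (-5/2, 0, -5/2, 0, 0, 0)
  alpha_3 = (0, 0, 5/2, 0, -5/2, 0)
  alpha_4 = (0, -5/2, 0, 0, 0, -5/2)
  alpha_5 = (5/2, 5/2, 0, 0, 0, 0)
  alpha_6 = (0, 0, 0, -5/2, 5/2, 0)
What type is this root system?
type C_6

Compute the Cartan integers a_ij = 2(alpha_i, alpha_j)/(alpha_j, alpha_j); the resulting 6x6 Cartan matrix is
[[2, 0, 0, 0, 0, -2], [0, 2, -1, 0, -1, 0], [0, -1, 2, 0, 0, -1], [0, 0, 0, 2, -1, 0], [0, -1, 0, -1, 2, 0], [-1, 0, -1, 0, 0, 2]].
The roots have two lengths (squared-length ratio 2:1); the short ones are alpha_{2,3,4,5,6}. The associated Dynkin diagram is a chain of 6 nodes with a double edge at one end; the terminal node there is the unique long simple root (C_6), so the type is C_6 (the algebra sp(12)).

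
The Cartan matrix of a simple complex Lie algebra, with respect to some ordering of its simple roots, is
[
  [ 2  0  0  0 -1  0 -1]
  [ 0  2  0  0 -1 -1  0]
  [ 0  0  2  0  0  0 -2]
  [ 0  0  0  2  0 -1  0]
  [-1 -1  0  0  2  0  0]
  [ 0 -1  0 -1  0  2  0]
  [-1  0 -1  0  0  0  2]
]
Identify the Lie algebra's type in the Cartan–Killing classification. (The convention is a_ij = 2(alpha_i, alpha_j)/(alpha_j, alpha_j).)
C_7

The matrix has rank 7 with 2's on the diagonal. Reading the off-diagonal entries as Dynkin edges (a single edge where a_ij = a_ji = -1; a double or triple edge where a_ij * a_ji = 2 or 3), the diagram is a chain of 7 nodes with a double edge at one end; the terminal node there is the unique long simple root (C_7). One simple-root ordering that puts it in standard form is (alpha_4, alpha_6, alpha_2, alpha_5, alpha_1, alpha_7, alpha_3). So the algebra is type C_7, i.e. sp(14).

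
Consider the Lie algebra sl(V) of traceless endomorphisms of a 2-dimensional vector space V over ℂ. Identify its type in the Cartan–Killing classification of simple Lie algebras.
This is sl(2), which has dimension 2^2 - 1 = 3 and rank 2 - 1 = 1 (a Cartan subalgebra is the diagonal traceless matrices). In the classification of classical Lie algebras, the special linear algebra sl(n+1) has type A_n; here n = 1, so the Dynkin diagram is a chain of 1 nodes with single edges (A_1). Hence the type is A_1.

A1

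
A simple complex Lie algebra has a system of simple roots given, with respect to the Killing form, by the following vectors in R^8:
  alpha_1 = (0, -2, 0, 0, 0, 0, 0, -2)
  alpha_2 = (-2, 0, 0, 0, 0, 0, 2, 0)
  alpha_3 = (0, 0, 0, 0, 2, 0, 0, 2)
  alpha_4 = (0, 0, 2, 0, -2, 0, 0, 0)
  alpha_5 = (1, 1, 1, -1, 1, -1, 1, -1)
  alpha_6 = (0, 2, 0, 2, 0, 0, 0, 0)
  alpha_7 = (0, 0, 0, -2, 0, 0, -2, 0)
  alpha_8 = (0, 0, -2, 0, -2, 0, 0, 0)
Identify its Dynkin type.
Compute the Cartan integers a_ij = 2(alpha_i, alpha_j)/(alpha_j, alpha_j); the resulting 8x8 Cartan matrix is
[[2, 0, -1, 0, 0, -1, 0, 0], [0, 2, 0, 0, 0, 0, -1, 0], [-1, 0, 2, -1, 0, 0, 0, -1], [0, 0, -1, 2, 0, 0, 0, 0], [0, 0, 0, 0, 2, 0, 0, -1], [-1, 0, 0, 0, 0, 2, -1, 0], [0, -1, 0, 0, 0, -1, 2, 0], [0, 0, -1, 0, -1, 0, 0, 2]].
All simple roots have the same length, so the diagram is simply laced. The associated Dynkin diagram is a chain of 7 nodes with one extra node attached to the third node from one end (E_8), so the type is E_8.

E8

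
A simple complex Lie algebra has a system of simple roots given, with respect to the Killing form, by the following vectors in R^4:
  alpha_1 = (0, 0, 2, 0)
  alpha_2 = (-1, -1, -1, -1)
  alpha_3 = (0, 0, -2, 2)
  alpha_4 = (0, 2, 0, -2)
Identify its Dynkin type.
F4

Compute the Cartan integers a_ij = 2(alpha_i, alpha_j)/(alpha_j, alpha_j); the resulting 4x4 Cartan matrix is
[[2, -1, -1, 0], [-1, 2, 0, 0], [-2, 0, 2, -1], [0, 0, -1, 2]].
The roots have two lengths (squared-length ratio 2:1); the short ones are alpha_{1,2}. The associated Dynkin diagram is a chain of 4 nodes with a double edge between the middle two (F_4), so the type is F_4.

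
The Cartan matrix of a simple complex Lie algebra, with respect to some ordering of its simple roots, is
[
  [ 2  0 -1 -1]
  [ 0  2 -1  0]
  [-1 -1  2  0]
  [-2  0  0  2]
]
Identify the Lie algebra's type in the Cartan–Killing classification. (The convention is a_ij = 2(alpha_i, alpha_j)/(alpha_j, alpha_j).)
C4

The matrix has rank 4 with 2's on the diagonal. Reading the off-diagonal entries as Dynkin edges (a single edge where a_ij = a_ji = -1; a double or triple edge where a_ij * a_ji = 2 or 3), the diagram is a chain of 4 nodes with a double edge at one end; the terminal node there is the unique long simple root (C_4). One simple-root ordering that puts it in standard form is (alpha_2, alpha_3, alpha_1, alpha_4). So the algebra is type C_4, i.e. sp(8).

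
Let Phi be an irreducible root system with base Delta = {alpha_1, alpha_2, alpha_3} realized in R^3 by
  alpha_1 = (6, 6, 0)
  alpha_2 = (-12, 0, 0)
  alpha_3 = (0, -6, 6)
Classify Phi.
C_3 (sp(6))

Compute the Cartan integers a_ij = 2(alpha_i, alpha_j)/(alpha_j, alpha_j); the resulting 3x3 Cartan matrix is
[[2, -1, -1], [-2, 2, 0], [-1, 0, 2]].
The roots have two lengths (squared-length ratio 2:1); the short ones are alpha_{1,3}. The associated Dynkin diagram is a chain of 3 nodes with a double edge at one end; the terminal node there is the unique long simple root (C_3), so the type is C_3 (the algebra sp(6)).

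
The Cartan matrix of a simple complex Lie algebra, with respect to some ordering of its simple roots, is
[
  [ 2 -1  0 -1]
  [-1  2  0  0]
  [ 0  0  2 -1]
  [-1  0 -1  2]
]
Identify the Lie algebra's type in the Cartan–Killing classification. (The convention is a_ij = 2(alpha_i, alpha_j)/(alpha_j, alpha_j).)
type A_4

The matrix has rank 4 with 2's on the diagonal. Reading the off-diagonal entries as Dynkin edges (a single edge where a_ij = a_ji = -1; a double or triple edge where a_ij * a_ji = 2 or 3), the diagram is a chain of 4 nodes with single edges (A_4). One simple-root ordering that puts it in standard form is (alpha_3, alpha_4, alpha_1, alpha_2). So the algebra is type A_4, i.e. sl(5).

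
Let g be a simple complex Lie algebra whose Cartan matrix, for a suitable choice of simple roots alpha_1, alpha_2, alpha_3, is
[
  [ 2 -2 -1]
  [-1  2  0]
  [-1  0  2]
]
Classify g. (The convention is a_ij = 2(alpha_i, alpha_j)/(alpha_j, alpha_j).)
The matrix has rank 3 with 2's on the diagonal. Reading the off-diagonal entries as Dynkin edges (a single edge where a_ij = a_ji = -1; a double or triple edge where a_ij * a_ji = 2 or 3), the diagram is a chain of 3 nodes with a double edge at one end; the terminal node there is the unique short simple root (B_3). One simple-root ordering that puts it in standard form is (alpha_3, alpha_1, alpha_2). So the algebra is type B_3, i.e. so(7).

B_3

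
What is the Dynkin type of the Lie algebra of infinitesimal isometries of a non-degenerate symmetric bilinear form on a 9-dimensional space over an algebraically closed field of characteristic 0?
B4

This is so(9) with 9 odd, which has dimension 9(9-1)/2 = 36 and rank (9-1)/2 = 4. In the classification of classical Lie algebras, the orthogonal algebra so(2n+1) in an odd number of variables has type B_n; here n = 4, so the Dynkin diagram is a chain of 4 nodes with a double edge at one end; the terminal node there is the unique short simple root (B_4). Hence the type is B_4.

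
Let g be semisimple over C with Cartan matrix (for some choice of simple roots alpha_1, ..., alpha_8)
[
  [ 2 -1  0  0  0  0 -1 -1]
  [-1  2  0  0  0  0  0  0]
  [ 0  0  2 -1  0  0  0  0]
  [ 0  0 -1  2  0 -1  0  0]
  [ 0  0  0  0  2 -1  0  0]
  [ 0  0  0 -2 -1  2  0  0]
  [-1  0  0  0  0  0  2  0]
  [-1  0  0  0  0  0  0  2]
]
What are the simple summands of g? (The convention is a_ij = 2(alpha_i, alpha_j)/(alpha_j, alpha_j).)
The diagram associated to this matrix has two connected components: the simple roots {alpha_1, alpha_2, alpha_7, alpha_8} form a chain of 2 nodes with a fork of two nodes at one end (D_4), and {alpha_3, alpha_4, alpha_5, alpha_6} form a chain of 4 nodes with a double edge between the middle two (F_4). A semisimple Lie algebra decomposes uniquely as the direct sum of simple ideals, one per connected component of its Dynkin diagram, so g ≅ D_4 ⊕ F_4 (dimension 28 + 52 = 80).

type D_4 ⊕ type F_4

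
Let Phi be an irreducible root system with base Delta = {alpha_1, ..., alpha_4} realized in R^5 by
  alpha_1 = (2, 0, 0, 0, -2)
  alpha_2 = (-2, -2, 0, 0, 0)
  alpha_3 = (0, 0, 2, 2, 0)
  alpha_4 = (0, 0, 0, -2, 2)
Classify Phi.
Compute the Cartan integers a_ij = 2(alpha_i, alpha_j)/(alpha_j, alpha_j); the resulting 4x4 Cartan matrix is
[[2, -1, 0, -1], [-1, 2, 0, 0], [0, 0, 2, -1], [-1, 0, -1, 2]].
All simple roots have the same length, so the diagram is simply laced. The associated Dynkin diagram is a chain of 4 nodes with single edges (A_4), so the type is A_4 (the algebra sl(5)).

A4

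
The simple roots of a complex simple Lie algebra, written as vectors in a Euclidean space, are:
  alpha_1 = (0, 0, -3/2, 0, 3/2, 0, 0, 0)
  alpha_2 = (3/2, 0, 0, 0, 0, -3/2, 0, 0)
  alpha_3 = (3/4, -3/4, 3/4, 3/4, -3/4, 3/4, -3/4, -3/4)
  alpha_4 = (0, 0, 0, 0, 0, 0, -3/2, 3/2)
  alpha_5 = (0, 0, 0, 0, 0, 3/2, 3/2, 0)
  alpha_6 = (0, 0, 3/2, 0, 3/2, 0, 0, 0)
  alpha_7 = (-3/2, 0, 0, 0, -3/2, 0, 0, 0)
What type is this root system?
Compute the Cartan integers a_ij = 2(alpha_i, alpha_j)/(alpha_j, alpha_j); the resulting 7x7 Cartan matrix is
[[2, 0, -1, 0, 0, 0, -1], [0, 2, 0, 0, -1, 0, -1], [-1, 0, 2, 0, 0, 0, 0], [0, 0, 0, 2, -1, 0, 0], [0, -1, 0, -1, 2, 0, 0], [0, 0, 0, 0, 0, 2, -1], [-1, -1, 0, 0, 0, -1, 2]].
All simple roots have the same length, so the diagram is simply laced. The associated Dynkin diagram is a chain of 6 nodes with one extra node attached to the third node from one end (E_7), so the type is E_7.

E7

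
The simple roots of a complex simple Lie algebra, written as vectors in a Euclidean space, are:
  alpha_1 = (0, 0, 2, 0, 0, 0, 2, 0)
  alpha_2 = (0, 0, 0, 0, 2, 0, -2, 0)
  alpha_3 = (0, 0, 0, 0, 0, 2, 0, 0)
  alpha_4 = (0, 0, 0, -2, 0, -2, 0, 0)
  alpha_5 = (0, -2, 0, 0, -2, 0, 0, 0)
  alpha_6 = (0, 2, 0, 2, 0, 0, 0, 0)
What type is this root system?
Compute the Cartan integers a_ij = 2(alpha_i, alpha_j)/(alpha_j, alpha_j); the resulting 6x6 Cartan matrix is
[[2, -1, 0, 0, 0, 0], [-1, 2, 0, 0, -1, 0], [0, 0, 2, -1, 0, 0], [0, 0, -2, 2, 0, -1], [0, -1, 0, 0, 2, -1], [0, 0, 0, -1, -1, 2]].
The roots have two lengths (squared-length ratio 2:1); the short ones are alpha_{3}. The associated Dynkin diagram is a chain of 6 nodes with a double edge at one end; the terminal node there is the unique short simple root (B_6), so the type is B_6 (the algebra so(13)).

B6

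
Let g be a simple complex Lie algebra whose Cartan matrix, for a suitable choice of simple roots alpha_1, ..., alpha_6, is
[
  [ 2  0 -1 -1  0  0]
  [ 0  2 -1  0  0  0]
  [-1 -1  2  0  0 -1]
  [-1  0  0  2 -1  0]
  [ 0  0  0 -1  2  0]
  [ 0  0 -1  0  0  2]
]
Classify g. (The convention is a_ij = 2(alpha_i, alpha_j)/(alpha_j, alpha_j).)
type D_6

The matrix has rank 6 with 2's on the diagonal. Reading the off-diagonal entries as Dynkin edges (a single edge where a_ij = a_ji = -1; a double or triple edge where a_ij * a_ji = 2 or 3), the diagram is a chain of 4 nodes with a fork of two nodes at one end (D_6). One simple-root ordering that puts it in standard form is (alpha_5, alpha_4, alpha_1, alpha_3, alpha_6, alpha_2). So the algebra is type D_6, i.e. so(12).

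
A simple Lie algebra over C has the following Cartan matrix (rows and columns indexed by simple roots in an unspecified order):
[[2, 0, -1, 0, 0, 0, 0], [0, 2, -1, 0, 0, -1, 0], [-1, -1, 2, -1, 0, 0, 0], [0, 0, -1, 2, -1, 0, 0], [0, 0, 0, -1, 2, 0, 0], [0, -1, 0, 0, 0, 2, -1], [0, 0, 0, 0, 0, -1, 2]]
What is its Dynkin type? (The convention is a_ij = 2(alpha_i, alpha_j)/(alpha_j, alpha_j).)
The matrix has rank 7 with 2's on the diagonal. Reading the off-diagonal entries as Dynkin edges (a single edge where a_ij = a_ji = -1; a double or triple edge where a_ij * a_ji = 2 or 3), the diagram is a chain of 6 nodes with one extra node attached to the third node from one end (E_7). One simple-root ordering that puts it in standard form is (alpha_5, alpha_1, alpha_4, alpha_3, alpha_2, alpha_6, alpha_7). So the algebra is type E_7.

E_7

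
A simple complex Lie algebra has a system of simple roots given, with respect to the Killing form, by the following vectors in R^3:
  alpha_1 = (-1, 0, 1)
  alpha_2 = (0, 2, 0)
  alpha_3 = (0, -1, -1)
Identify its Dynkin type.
Compute the Cartan integers a_ij = 2(alpha_i, alpha_j)/(alpha_j, alpha_j); the resulting 3x3 Cartan matrix is
[[2, 0, -1], [0, 2, -2], [-1, -1, 2]].
The roots have two lengths (squared-length ratio 2:1); the short ones are alpha_{1,3}. The associated Dynkin diagram is a chain of 3 nodes with a double edge at one end; the terminal node there is the unique long simple root (C_3), so the type is C_3 (the algebra sp(6)).

C_3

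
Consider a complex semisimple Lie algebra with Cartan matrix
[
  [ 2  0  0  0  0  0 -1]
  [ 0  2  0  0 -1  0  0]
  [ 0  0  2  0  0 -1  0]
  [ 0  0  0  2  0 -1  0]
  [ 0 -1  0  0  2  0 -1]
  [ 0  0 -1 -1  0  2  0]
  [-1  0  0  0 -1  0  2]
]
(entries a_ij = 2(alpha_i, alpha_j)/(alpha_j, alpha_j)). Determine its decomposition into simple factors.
The diagram associated to this matrix has two connected components: the simple roots {alpha_3, alpha_4, alpha_6} form a chain of 3 nodes with single edges (A_3), and {alpha_1, alpha_2, alpha_5, alpha_7} form a chain of 4 nodes with single edges (A_4). A semisimple Lie algebra decomposes uniquely as the direct sum of simple ideals, one per connected component of its Dynkin diagram, so g ≅ A_3 ⊕ A_4 (dimension 15 + 24 = 39).

A3 ⊕ A4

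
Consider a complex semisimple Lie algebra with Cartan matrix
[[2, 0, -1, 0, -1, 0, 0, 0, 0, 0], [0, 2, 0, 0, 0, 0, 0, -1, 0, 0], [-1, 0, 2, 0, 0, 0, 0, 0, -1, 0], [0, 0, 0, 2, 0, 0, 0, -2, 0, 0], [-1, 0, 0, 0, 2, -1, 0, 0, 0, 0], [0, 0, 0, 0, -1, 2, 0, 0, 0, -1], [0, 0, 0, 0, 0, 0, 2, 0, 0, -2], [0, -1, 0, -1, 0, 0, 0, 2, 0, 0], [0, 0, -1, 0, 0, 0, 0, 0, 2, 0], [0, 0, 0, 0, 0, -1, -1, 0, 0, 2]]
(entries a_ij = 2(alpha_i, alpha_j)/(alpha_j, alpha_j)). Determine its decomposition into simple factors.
The diagram associated to this matrix has two connected components: the simple roots {alpha_2, alpha_4, alpha_8} form a chain of 3 nodes with a double edge at one end; the terminal node there is the unique long simple root (C_3), and {alpha_1, alpha_3, alpha_5, alpha_6, alpha_7, alpha_9, alpha_10} form a chain of 7 nodes with a double edge at one end; the terminal node there is the unique long simple root (C_7). A semisimple Lie algebra decomposes uniquely as the direct sum of simple ideals, one per connected component of its Dynkin diagram, so g ≅ C_3 ⊕ C_7 (dimension 21 + 105 = 126).

C_3 ⊕ C_7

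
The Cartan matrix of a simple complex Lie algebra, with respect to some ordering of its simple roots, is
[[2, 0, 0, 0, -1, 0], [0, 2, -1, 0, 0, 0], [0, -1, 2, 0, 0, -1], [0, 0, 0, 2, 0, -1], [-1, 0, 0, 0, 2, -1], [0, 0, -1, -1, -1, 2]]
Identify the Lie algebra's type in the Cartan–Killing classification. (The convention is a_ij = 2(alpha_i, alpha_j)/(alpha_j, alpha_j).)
The matrix has rank 6 with 2's on the diagonal. Reading the off-diagonal entries as Dynkin edges (a single edge where a_ij = a_ji = -1; a double or triple edge where a_ij * a_ji = 2 or 3), the diagram is a chain of 5 nodes with one extra node attached to the third node from one end (E_6). One simple-root ordering that puts it in standard form is (alpha_1, alpha_4, alpha_5, alpha_6, alpha_3, alpha_2). So the algebra is type E_6.

E_6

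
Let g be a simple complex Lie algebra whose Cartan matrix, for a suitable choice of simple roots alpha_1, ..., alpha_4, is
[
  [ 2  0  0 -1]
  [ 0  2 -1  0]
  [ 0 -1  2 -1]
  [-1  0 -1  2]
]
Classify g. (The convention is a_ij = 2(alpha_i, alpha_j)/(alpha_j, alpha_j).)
The matrix has rank 4 with 2's on the diagonal. Reading the off-diagonal entries as Dynkin edges (a single edge where a_ij = a_ji = -1; a double or triple edge where a_ij * a_ji = 2 or 3), the diagram is a chain of 4 nodes with single edges (A_4). One simple-root ordering that puts it in standard form is (alpha_1, alpha_4, alpha_3, alpha_2). So the algebra is type A_4, i.e. sl(5).

A_4 (sl(5))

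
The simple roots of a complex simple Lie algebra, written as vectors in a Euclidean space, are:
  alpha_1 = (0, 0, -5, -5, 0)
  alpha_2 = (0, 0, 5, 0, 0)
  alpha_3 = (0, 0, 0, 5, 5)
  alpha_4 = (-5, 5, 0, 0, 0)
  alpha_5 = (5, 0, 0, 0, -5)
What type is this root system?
type B_5

Compute the Cartan integers a_ij = 2(alpha_i, alpha_j)/(alpha_j, alpha_j); the resulting 5x5 Cartan matrix is
[[2, -2, -1, 0, 0], [-1, 2, 0, 0, 0], [-1, 0, 2, 0, -1], [0, 0, 0, 2, -1], [0, 0, -1, -1, 2]].
The roots have two lengths (squared-length ratio 2:1); the short ones are alpha_{2}. The associated Dynkin diagram is a chain of 5 nodes with a double edge at one end; the terminal node there is the unique short simple root (B_5), so the type is B_5 (the algebra so(11)).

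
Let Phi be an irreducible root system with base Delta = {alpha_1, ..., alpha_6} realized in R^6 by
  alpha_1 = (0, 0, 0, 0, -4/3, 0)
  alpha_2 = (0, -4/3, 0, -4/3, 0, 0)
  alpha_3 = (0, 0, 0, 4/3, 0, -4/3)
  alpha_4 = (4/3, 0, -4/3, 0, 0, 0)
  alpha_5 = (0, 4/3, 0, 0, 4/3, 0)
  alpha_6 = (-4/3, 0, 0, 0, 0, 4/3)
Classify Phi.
Compute the Cartan integers a_ij = 2(alpha_i, alpha_j)/(alpha_j, alpha_j); the resulting 6x6 Cartan matrix is
[[2, 0, 0, 0, -1, 0], [0, 2, -1, 0, -1, 0], [0, -1, 2, 0, 0, -1], [0, 0, 0, 2, 0, -1], [-2, -1, 0, 0, 2, 0], [0, 0, -1, -1, 0, 2]].
The roots have two lengths (squared-length ratio 2:1); the short ones are alpha_{1}. The associated Dynkin diagram is a chain of 6 nodes with a double edge at one end; the terminal node there is the unique short simple root (B_6), so the type is B_6 (the algebra so(13)).

B6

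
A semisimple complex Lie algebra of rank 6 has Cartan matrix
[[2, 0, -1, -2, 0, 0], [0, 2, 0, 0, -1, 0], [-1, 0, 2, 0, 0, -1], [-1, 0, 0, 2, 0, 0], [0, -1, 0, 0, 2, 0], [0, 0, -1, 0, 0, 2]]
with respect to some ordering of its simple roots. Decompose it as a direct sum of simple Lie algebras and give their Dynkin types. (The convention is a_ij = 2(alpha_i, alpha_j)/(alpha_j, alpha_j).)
The diagram associated to this matrix has two connected components: the simple roots {alpha_2, alpha_5} form a chain of 2 nodes with single edges (A_2), and {alpha_1, alpha_3, alpha_4, alpha_6} form a chain of 4 nodes with a double edge at one end; the terminal node there is the unique short simple root (B_4). A semisimple Lie algebra decomposes uniquely as the direct sum of simple ideals, one per connected component of its Dynkin diagram, so g ≅ A_2 ⊕ B_4 (dimension 8 + 36 = 44).

A_2 + B_4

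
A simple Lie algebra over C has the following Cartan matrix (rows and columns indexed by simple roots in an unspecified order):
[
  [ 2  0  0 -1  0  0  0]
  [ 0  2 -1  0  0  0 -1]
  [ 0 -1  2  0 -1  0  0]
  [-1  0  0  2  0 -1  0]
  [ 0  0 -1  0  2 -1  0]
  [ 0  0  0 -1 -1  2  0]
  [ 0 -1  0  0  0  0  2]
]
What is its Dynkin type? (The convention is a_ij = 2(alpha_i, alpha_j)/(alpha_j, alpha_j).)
The matrix has rank 7 with 2's on the diagonal. Reading the off-diagonal entries as Dynkin edges (a single edge where a_ij = a_ji = -1; a double or triple edge where a_ij * a_ji = 2 or 3), the diagram is a chain of 7 nodes with single edges (A_7). One simple-root ordering that puts it in standard form is (alpha_1, alpha_4, alpha_6, alpha_5, alpha_3, alpha_2, alpha_7). So the algebra is type A_7, i.e. sl(8).

A7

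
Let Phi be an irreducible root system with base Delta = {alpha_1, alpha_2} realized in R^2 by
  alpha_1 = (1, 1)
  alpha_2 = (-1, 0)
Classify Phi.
Compute the Cartan integers a_ij = 2(alpha_i, alpha_j)/(alpha_j, alpha_j); the resulting 2x2 Cartan matrix is
[[2, -2], [-1, 2]].
The roots have two lengths (squared-length ratio 2:1); the short ones are alpha_{2}. The associated Dynkin diagram is a chain of 2 nodes with a double edge at one end; the terminal node there is the unique short simple root (B_2), so the type is B_2 (the algebra so(5)).

B2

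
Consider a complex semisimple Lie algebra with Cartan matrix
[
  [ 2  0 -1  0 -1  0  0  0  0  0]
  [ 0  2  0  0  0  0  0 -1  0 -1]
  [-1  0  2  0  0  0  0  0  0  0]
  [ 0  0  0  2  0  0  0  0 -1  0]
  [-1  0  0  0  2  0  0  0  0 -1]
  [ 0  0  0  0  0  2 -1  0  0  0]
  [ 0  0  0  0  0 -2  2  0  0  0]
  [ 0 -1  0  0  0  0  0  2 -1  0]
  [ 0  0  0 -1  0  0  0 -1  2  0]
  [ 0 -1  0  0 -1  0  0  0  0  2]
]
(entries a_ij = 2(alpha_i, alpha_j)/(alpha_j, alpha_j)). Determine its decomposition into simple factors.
The diagram associated to this matrix has two connected components: the simple roots {alpha_1, alpha_2, alpha_3, alpha_4, alpha_5, alpha_8, alpha_9, alpha_10} form a chain of 8 nodes with single edges (A_8), and {alpha_6, alpha_7} form a chain of 2 nodes with a double edge at one end; the terminal node there is the unique short simple root (B_2). A semisimple Lie algebra decomposes uniquely as the direct sum of simple ideals, one per connected component of its Dynkin diagram, so g ≅ A_8 ⊕ B_2 (dimension 80 + 10 = 90).

type A_8 ⊕ type B_2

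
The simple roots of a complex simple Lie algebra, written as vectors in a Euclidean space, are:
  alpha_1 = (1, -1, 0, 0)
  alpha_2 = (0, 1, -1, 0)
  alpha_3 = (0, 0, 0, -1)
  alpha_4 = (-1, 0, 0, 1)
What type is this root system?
B_4 (so(9))

Compute the Cartan integers a_ij = 2(alpha_i, alpha_j)/(alpha_j, alpha_j); the resulting 4x4 Cartan matrix is
[[2, -1, 0, -1], [-1, 2, 0, 0], [0, 0, 2, -1], [-1, 0, -2, 2]].
The roots have two lengths (squared-length ratio 2:1); the short ones are alpha_{3}. The associated Dynkin diagram is a chain of 4 nodes with a double edge at one end; the terminal node there is the unique short simple root (B_4), so the type is B_4 (the algebra so(9)).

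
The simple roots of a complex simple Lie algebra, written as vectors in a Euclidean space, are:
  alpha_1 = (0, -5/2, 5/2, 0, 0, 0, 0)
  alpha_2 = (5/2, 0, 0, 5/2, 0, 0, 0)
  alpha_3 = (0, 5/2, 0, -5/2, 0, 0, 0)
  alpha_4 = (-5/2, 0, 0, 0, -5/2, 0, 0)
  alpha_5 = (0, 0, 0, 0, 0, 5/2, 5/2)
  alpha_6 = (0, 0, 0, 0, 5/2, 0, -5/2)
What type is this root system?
A6

Compute the Cartan integers a_ij = 2(alpha_i, alpha_j)/(alpha_j, alpha_j); the resulting 6x6 Cartan matrix is
[[2, 0, -1, 0, 0, 0], [0, 2, -1, -1, 0, 0], [-1, -1, 2, 0, 0, 0], [0, -1, 0, 2, 0, -1], [0, 0, 0, 0, 2, -1], [0, 0, 0, -1, -1, 2]].
All simple roots have the same length, so the diagram is simply laced. The associated Dynkin diagram is a chain of 6 nodes with single edges (A_6), so the type is A_6 (the algebra sl(7)).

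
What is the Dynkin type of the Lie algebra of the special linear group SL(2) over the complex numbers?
A_1 (sl(2))

This is sl(2), which has dimension 2^2 - 1 = 3 and rank 2 - 1 = 1 (a Cartan subalgebra is the diagonal traceless matrices). In the classification of classical Lie algebras, the special linear algebra sl(n+1) has type A_n; here n = 1, so the Dynkin diagram is a chain of 1 nodes with single edges (A_1). Hence the type is A_1.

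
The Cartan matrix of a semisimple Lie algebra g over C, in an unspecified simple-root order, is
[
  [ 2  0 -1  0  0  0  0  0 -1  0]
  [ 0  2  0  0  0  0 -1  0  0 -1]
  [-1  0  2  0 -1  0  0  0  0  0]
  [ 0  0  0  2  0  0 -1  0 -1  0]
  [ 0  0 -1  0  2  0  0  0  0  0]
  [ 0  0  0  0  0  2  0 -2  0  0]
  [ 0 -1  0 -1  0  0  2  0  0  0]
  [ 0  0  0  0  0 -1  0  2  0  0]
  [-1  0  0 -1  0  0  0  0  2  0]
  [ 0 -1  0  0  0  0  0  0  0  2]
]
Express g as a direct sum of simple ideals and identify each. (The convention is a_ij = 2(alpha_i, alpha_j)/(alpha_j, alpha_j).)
The diagram associated to this matrix has two connected components: the simple roots {alpha_1, alpha_2, alpha_3, alpha_4, alpha_5, alpha_7, alpha_9, alpha_10} form a chain of 8 nodes with single edges (A_8), and {alpha_6, alpha_8} form a chain of 2 nodes with a double edge at one end; the terminal node there is the unique short simple root (B_2). A semisimple Lie algebra decomposes uniquely as the direct sum of simple ideals, one per connected component of its Dynkin diagram, so g ≅ A_8 ⊕ B_2 (dimension 80 + 10 = 90).

type A_8 ⊕ type B_2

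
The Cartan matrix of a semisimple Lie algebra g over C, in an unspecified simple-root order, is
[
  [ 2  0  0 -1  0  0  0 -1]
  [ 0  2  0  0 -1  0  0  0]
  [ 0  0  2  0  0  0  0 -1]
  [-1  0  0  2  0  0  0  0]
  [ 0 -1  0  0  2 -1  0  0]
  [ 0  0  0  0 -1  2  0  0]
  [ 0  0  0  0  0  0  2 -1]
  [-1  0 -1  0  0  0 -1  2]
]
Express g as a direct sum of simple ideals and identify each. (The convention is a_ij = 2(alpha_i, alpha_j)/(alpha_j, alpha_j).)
The diagram associated to this matrix has two connected components: the simple roots {alpha_2, alpha_5, alpha_6} form a chain of 3 nodes with single edges (A_3), and {alpha_1, alpha_3, alpha_4, alpha_7, alpha_8} form a chain of 3 nodes with a fork of two nodes at one end (D_5). A semisimple Lie algebra decomposes uniquely as the direct sum of simple ideals, one per connected component of its Dynkin diagram, so g ≅ A_3 ⊕ D_5 (dimension 15 + 45 = 60).

type A_3 + type D_5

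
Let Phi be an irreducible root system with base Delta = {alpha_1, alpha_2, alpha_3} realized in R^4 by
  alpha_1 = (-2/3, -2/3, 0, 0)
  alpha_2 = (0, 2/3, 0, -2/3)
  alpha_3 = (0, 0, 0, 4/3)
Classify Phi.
Compute the Cartan integers a_ij = 2(alpha_i, alpha_j)/(alpha_j, alpha_j); the resulting 3x3 Cartan matrix is
[[2, -1, 0], [-1, 2, -1], [0, -2, 2]].
The roots have two lengths (squared-length ratio 2:1); the short ones are alpha_{1,2}. The associated Dynkin diagram is a chain of 3 nodes with a double edge at one end; the terminal node there is the unique long simple root (C_3), so the type is C_3 (the algebra sp(6)).

C_3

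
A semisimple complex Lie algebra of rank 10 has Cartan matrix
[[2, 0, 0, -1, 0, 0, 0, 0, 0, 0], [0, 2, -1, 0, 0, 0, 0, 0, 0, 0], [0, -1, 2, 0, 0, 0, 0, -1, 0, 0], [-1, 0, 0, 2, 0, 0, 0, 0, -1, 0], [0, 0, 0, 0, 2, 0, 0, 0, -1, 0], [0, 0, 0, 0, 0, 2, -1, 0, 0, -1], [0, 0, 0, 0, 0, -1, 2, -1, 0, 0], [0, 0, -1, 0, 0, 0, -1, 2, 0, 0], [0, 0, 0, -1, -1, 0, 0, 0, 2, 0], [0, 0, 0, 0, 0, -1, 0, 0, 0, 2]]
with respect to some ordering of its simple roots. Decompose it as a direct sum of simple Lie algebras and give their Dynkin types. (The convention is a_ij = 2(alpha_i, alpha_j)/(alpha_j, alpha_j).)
A_4 (sl(5)) ⊕ A_6 (sl(7))

The diagram associated to this matrix has two connected components: the simple roots {alpha_1, alpha_4, alpha_5, alpha_9} form a chain of 4 nodes with single edges (A_4), and {alpha_2, alpha_3, alpha_6, alpha_7, alpha_8, alpha_10} form a chain of 6 nodes with single edges (A_6). A semisimple Lie algebra decomposes uniquely as the direct sum of simple ideals, one per connected component of its Dynkin diagram, so g ≅ A_4 ⊕ A_6 (dimension 24 + 48 = 72).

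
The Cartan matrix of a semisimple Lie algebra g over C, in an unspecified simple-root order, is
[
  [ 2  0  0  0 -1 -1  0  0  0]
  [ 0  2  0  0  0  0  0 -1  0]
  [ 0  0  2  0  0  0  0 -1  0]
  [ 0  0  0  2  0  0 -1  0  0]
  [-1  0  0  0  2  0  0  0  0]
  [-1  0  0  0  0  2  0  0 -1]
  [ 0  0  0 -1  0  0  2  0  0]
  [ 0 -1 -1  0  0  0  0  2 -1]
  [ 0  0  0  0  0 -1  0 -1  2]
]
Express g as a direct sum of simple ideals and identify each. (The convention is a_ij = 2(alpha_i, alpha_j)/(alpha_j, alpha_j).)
The diagram associated to this matrix has two connected components: the simple roots {alpha_4, alpha_7} form a chain of 2 nodes with single edges (A_2), and {alpha_1, alpha_2, alpha_3, alpha_5, alpha_6, alpha_8, alpha_9} form a chain of 5 nodes with a fork of two nodes at one end (D_7). A semisimple Lie algebra decomposes uniquely as the direct sum of simple ideals, one per connected component of its Dynkin diagram, so g ≅ A_2 ⊕ D_7 (dimension 8 + 91 = 99).

A_2 ⊕ D_7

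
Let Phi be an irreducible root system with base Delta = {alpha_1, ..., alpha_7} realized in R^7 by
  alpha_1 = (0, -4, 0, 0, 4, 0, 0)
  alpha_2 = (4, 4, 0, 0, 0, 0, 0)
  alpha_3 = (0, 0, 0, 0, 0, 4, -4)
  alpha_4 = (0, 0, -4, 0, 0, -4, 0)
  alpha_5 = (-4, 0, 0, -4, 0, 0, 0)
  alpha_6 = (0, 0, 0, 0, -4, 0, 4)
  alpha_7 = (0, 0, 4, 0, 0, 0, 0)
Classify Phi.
B_7 (so(15))

Compute the Cartan integers a_ij = 2(alpha_i, alpha_j)/(alpha_j, alpha_j); the resulting 7x7 Cartan matrix is
[[2, -1, 0, 0, 0, -1, 0], [-1, 2, 0, 0, -1, 0, 0], [0, 0, 2, -1, 0, -1, 0], [0, 0, -1, 2, 0, 0, -2], [0, -1, 0, 0, 2, 0, 0], [-1, 0, -1, 0, 0, 2, 0], [0, 0, 0, -1, 0, 0, 2]].
The roots have two lengths (squared-length ratio 2:1); the short ones are alpha_{7}. The associated Dynkin diagram is a chain of 7 nodes with a double edge at one end; the terminal node there is the unique short simple root (B_7), so the type is B_7 (the algebra so(15)).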